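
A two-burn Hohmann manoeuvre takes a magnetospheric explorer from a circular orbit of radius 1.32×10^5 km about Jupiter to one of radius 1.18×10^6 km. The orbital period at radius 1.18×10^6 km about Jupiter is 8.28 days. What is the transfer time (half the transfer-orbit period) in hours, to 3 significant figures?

From Kepler's third law T² = 4π²r³/μ at r = 1.18×10^6 km, T = 8.28 days = 8.28 × 86400 s = 7.15392×10^5 s: μ = 4π²r³/T² = 1.26741×10^8 km³/s².
Semi-major axis of the transfer orbit: a_t = (1.320×10^5 + 1.180×10^6)/2 = 6.560×10^5 km.
By Kepler's third law the transfer-orbit period is T = 2π√(a_t³/μ), so t = T/2 = 1.483×10^5 s.
Converting: 1.483×10^5 s ÷ 3600 s/hour = 41.2 hours.

t = 41.2 hours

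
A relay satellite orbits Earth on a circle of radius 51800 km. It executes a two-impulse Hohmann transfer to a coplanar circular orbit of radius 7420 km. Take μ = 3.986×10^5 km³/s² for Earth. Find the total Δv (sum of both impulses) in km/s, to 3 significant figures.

Δv = 3.75 km/s

Semi-major axis of the transfer orbit: a_t = (51800 + 7420)/2 = 29610 km.
Circular speed at r₁: v₁ = √(μ/r₁) = √(3.986×10^5/51800) = 2.774 km/s.
Transfer-orbit speed at r₁ (v² = μ(2/r − 1/a)): v_a = √[μ(2/r₁ − 1/a_t)] = 1.389 km/s.
First burn Δv₁ = |v_a − v₁| = 1.385 km/s.
Circular speed at r₂: v₂ = √(μ/r₂) = 7.329 km/s.
Transfer-orbit speed at r₂: v_p = √[μ(2/r₂ − 1/a_t)] = 9.694 km/s.
Second burn Δv₂ = |v₂ − v_p| = 2.365 km/s.
Δv = Δv₁ + Δv₂ = 1.385 + 2.365 = 3.750 km/s.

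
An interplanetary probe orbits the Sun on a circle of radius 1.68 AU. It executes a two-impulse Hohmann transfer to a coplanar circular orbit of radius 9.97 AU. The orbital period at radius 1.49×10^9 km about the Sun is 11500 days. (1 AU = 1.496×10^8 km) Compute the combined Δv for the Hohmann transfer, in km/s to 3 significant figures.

Δv = 11.4 km/s

From Kepler's third law T² = 4π²r³/μ at r = 1.49×10^9 km, T = 11500 days = 11500 × 86400 s = 9.936×10^8 s: μ = 4π²r³/T² = 1.32280×10^11 km³/s².
In km: r₁ = 1.68 × 1.496×10^8 = 2.51328×10^8 km; r₂ = 9.97 × 1.496×10^8 = 1.491512×10^9 km.
Transfer-ellipse semi-major axis a_t = (r₁ + r₂)/2 = (2.51328×10^8 + 1.491512×10^9)/2 = 8.7142×10^8 km.
Circular speed at r₁: v₁ = √(μ/r₁) = √(1.32280×10^11/2.51328×10^8) = 22.942 km/s.
On the transfer ellipse at r₁, v² = μ(2/r − 1/a) gives v_p = √[μ(2/r₁ − 1/a_t)] = 30.014 km/s.
First burn Δv₁ = |v_p − v₁| = 7.072 km/s.
Circular speed at r₂: v₂ = √(μ/r₂) = 9.4175 km/s.
Transfer-orbit speed at r₂: v_a = √[μ(2/r₂ − 1/a_t)] = 5.0576 km/s.
Second burn Δv₂ = |v₂ − v_a| = 4.360 km/s.
Δv = Δv₁ + Δv₂ = 7.072 + 4.360 = 11.43 km/s.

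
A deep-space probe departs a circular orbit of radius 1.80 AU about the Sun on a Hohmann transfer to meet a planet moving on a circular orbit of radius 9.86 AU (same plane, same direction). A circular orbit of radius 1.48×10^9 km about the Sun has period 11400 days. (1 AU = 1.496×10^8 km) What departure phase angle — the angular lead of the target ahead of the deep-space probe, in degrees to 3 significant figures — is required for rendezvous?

φ = 98.2°

From Kepler's third law T² = 4π²r³/μ at r = 1.48×10^9 km, T = 11400 days = 11400 × 86400 s = 9.8496×10^8 s: μ = 4π²r³/T² = 1.31919×10^11 km³/s².
In km: r₁ = 1.80 × 1.496×10^8 = 2.6928×10^8 km; r₂ = 9.86 × 1.496×10^8 = 1.475056×10^9 km.
Semi-major axis of the transfer orbit: a_t = (2.6928×10^8 + 1.475056×10^9)/2 = 8.72168×10^8 km.
The half-period of the transfer ellipse is t = π√(a_t³/μ) = 2.228×10^8 s.
Target angular speed ω₂ = √(μ/r₂³) = 6.411×10^-9 rad/s.
Angle swept by the target during transfer: ω₂·t = 1.4284 rad = 81.84°.
Arrival is 180° from departure on the ellipse, so φ = 180° − 81.84° = 98.2°.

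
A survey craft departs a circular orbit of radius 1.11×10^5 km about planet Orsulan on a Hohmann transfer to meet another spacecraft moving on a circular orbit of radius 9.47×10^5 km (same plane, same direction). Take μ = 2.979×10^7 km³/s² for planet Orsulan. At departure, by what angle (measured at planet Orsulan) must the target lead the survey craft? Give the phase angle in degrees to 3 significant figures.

Semi-major axis of the transfer orbit: a_t = (1.110×10^5 + 9.470×10^5)/2 = 5.290×10^5 km.
The half-period of the transfer ellipse is t = π√(a_t³/μ) = 2.2146×10^5 s.
Target angular speed ω₂ = √(μ/r₂³) = 5.9226×10^-6 rad/s.
Angle swept by the target during transfer: ω₂·t = 1.3116 rad = 75.15°.
Arrival is 180° from departure on the ellipse, so φ = 180° − 75.15° = 105°.

φ = 105°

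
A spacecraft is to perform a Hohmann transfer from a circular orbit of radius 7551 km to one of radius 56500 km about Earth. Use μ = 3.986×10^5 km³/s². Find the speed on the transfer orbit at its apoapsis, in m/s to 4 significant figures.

v = 1290 m/s

Transfer-ellipse semi-major axis a_t = (r₁ + r₂)/2 = (7551 + 56500)/2 = 32025.5 km.
At apoapsis, r = 56500 km.
Vis-viva: v = √[μ(2/r − 1/a_t)] = √[3.986×10^5 × (2/56500 − 1/32025.5)] = 1.290 km/s.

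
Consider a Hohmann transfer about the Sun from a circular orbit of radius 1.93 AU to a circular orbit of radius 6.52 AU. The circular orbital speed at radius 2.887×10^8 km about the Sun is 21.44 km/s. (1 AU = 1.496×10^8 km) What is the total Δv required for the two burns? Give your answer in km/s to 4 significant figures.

From the circular-orbit relation v² = μ/r at r = 2.887×10^8 km: μ = v²r = (21.44)² × 2.887×10^8 = 1.32708×10^11 km³/s².
In km: r₁ = 1.93 × 1.496×10^8 = 2.88728×10^8 km; r₂ = 6.52 × 1.496×10^8 = 9.75392×10^8 km.
The Hohmann ellipse has a_t = (r₁ + r₂)/2 = 6.3206×10^8 km.
Circular speed at r₁: v₁ = √(μ/r₁) = √(1.32708×10^11/2.88728×10^8) = 21.43896 km/s.
Transfer-orbit speed at r₁ (v² = μ(2/r − 1/a)): v_p = √[μ(2/r₁ − 1/a_t)] = 26.63264 km/s.
First burn Δv₁ = |v_p − v₁| = 5.1937 km/s.
At r₂, v₂ = √(μ/r₂) = 11.6643 km/s.
Transfer-orbit speed at r₂: v_a = √[μ(2/r₂ − 1/a_t)] = 7.88359 km/s.
Second burn Δv₂ = |v₂ − v_a| = 3.7807 km/s.
Total Δv = Δv₁ + Δv₂ = 8.974 km/s.

Δv = 8.974 km/s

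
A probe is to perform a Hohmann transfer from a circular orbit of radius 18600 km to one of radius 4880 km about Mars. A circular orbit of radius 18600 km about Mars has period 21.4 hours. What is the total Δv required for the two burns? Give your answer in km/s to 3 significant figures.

From Kepler's third law T² = 4π²r³/μ at r = 18600 km, T = 21.4 hours = 21.4 × 3600 s = 77040 s: μ = 4π²r³/T² = 42802.2 km³/s².
Transfer-ellipse semi-major axis a_t = (r₁ + r₂)/2 = (18600 + 4880)/2 = 11740 km.
At r₁ the circular-orbit speed is v₁ = √(μ/r₁) = 1.51697 km/s.
On the transfer ellipse at r₁, vis-viva gives v_a = √[μ(2/r₁ − 1/a_t)] = 0.978031 km/s.
First burn Δv₁ = |v_a − v₁| = 0.5389 km/s.
At r₂, v₂ = √(μ/r₂) = 2.96158 km/s.
Transfer-orbit speed at r₂: v_p = √[μ(2/r₂ − 1/a_t)] = 3.72774 km/s.
Second burn Δv₂ = |v₂ − v_p| = 0.7662 km/s.
Total Δv = Δv₁ + Δv₂ = 1.305 km/s.

Δv = 1.31 km/s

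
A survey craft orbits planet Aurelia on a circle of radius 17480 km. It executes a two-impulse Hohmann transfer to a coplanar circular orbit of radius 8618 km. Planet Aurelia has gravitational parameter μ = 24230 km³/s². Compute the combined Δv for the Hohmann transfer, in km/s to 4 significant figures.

The Hohmann ellipse has a_t = (r₁ + r₂)/2 = 13049 km.
At r₁ the circular-orbit speed is v₁ = √(μ/r₁) = 1.1774 km/s.
On the transfer ellipse at r₁, vis-viva gives v_a = √[μ(2/r₁ − 1/a_t)] = 0.95680 km/s.
First burn Δv₁ = |v_a − v₁| = 0.2206 km/s.
Circular speed at r₂: v₂ = √(μ/r₂) = 1.6768 km/s.
Transfer-orbit speed at r₂: v_p = √[μ(2/r₂ − 1/a_t)] = 1.9407 km/s.
Second burn Δv₂ = |v₂ − v_p| = 0.2639 km/s.
Δv = Δv₁ + Δv₂ = 0.2206 + 0.2639 = 0.4845 km/s.

Δv = 0.4845 km/s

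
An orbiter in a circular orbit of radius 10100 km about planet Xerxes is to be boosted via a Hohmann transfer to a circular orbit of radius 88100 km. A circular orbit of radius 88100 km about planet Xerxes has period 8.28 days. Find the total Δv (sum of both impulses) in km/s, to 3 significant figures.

Δv = 1.20 km/s

From Kepler's third law T² = 4π²r³/μ at r = 88100 km, T = 8.28 days = 8.28 × 86400 s = 7.15392×10^5 s: μ = 4π²r³/T² = 52747.2 km³/s².
Transfer-ellipse semi-major axis a_t = (r₁ + r₂)/2 = (10100 + 88100)/2 = 49100 km.
At r₁ the circular-orbit speed is v₁ = √(μ/r₁) = 2.2853 km/s.
On the transfer ellipse at r₁, v² = μ(2/r − 1/a) gives v_p = √[μ(2/r₁ − 1/a_t)] = 3.0612 km/s.
First burn Δv₁ = |v_p − v₁| = 0.7759 km/s.
At r₂, v₂ = √(μ/r₂) = 0.77377 km/s.
Transfer-orbit speed at r₂: v_a = √[μ(2/r₂ − 1/a_t)] = 0.35094 km/s.
Second burn Δv₂ = |v₂ − v_a| = 0.4228 km/s.
Total Δv = Δv₁ + Δv₂ = 1.199 km/s.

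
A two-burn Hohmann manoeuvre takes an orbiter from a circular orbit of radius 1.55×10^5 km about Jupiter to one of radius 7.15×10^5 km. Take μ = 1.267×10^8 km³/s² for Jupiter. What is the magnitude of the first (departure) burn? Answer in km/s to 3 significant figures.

Δv₁ = 8.06 km/s

The Hohmann ellipse has a_t = (r₁ + r₂)/2 = 4.350×10^5 km.
On the circular orbit at r = 1.550×10^5 km, v_c = √(μ/r) = 28.591 km/s.
Vis-viva on the transfer ellipse at r = 1.550×10^5 km gives v_t = √[μ(2/r − 1/a_t)] = 36.655 km/s.
Δv₁ = |v_t − v_c| = |36.655 − 28.591| = 8.064 km/s.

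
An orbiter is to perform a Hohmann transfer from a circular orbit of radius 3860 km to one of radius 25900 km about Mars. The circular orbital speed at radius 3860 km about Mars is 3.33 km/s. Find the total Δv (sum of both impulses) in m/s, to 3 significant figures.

From the circular-orbit relation v² = μ/r at r = 3860 km: μ = v²r = (3.33)² × 3860 = 42803.2 km³/s².
Transfer-ellipse semi-major axis a_t = (r₁ + r₂)/2 = (3860 + 25900)/2 = 14880 km.
Circular speed at r₁: v₁ = √(μ/r₁) = √(42803.2/3860) = 3.330 km/s.
Transfer-orbit speed at r₁ (vis-viva equation): v_p = √[μ(2/r₁ − 1/a_t)] = 4.393 km/s.
First burn Δv₁ = |v_p − v₁| = 1.063 km/s.
At r₂, v₂ = √(μ/r₂) = 1.28555 km/s.
Transfer-orbit speed at r₂: v_a = √[μ(2/r₂ − 1/a_t)] = 0.654757 km/s.
Second burn Δv₂ = |v₂ − v_a| = 0.6308 km/s.
Total Δv = Δv₁ + Δv₂ = 1.694 km/s.

Δv = 1690 m/s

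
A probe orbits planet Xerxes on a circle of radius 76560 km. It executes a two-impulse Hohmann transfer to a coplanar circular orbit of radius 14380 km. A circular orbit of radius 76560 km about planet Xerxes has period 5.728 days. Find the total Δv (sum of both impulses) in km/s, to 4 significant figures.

From Kepler's third law T² = 4π²r³/μ at r = 76560 km, T = 5.728 days = 5.728 × 86400 s = 4.948992×10^5 s: μ = 4π²r³/T² = 72332.3 km³/s².
Transfer-ellipse semi-major axis a_t = (r₁ + r₂)/2 = (76560 + 14380)/2 = 45470 km.
At r₁ the circular-orbit speed is v₁ = √(μ/r₁) = 0.9720 km/s.
On the transfer ellipse at r₁, vis-viva equation gives v_a = √[μ(2/r₁ − 1/a_t)] = 0.5466 km/s.
First burn Δv₁ = |v_a − v₁| = 0.4254 km/s.
At r₂, v₂ = √(μ/r₂) = 2.2428 km/s.
Transfer-orbit speed at r₂: v_p = √[μ(2/r₂ − 1/a_t)] = 2.9102 km/s.
Second burn Δv₂ = |v₂ − v_p| = 0.6674 km/s.
Δv = Δv₁ + Δv₂ = 0.4254 + 0.6674 = 1.093 km/s.

Δv = 1.093 km/s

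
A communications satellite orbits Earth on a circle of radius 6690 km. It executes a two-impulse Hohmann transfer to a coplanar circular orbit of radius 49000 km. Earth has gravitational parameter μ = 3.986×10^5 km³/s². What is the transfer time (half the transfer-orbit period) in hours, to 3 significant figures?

t = 6.42 hours

Transfer-ellipse semi-major axis a_t = (r₁ + r₂)/2 = (6690 + 49000)/2 = 27845 km.
By Kepler's third law the transfer-orbit period is T = 2π√(a_t³/μ), so t = T/2 = 23120 s.
Converting: 23120 s ÷ 3600 s/hour = 6.42 hours.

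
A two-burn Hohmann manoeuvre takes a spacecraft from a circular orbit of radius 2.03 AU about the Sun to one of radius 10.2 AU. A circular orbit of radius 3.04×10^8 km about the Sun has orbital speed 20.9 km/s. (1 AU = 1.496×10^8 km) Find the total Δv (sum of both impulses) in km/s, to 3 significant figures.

From the circular-orbit relation v² = μ/r at r = 3.04×10^8 km: μ = v²r = (20.9)² × 3.04×10^8 = 1.32790×10^11 km³/s².
In km: r₁ = 2.03 × 1.496×10^8 = 3.03688×10^8 km; r₂ = 10.2 × 1.496×10^8 = 1.52592×10^9 km.
The Hohmann ellipse has a_t = (r₁ + r₂)/2 = 9.14804×10^8 km.
Circular speed at r₁: v₁ = √(μ/r₁) = √(1.32790×10^11/3.03688×10^8) = 20.911 km/s.
On the transfer ellipse at r₁, v² = μ(2/r − 1/a) gives v_p = √[μ(2/r₁ − 1/a_t)] = 27.007 km/s.
First burn Δv₁ = |v_p − v₁| = 6.096 km/s.
Circular speed at r₂: v₂ = √(μ/r₂) = 9.329 km/s.
Transfer-orbit speed at r₂: v_a = √[μ(2/r₂ − 1/a_t)] = 5.375 km/s.
Second burn Δv₂ = |v₂ − v_a| = 3.954 km/s.
Total Δv = Δv₁ + Δv₂ = 10.05 km/s.

Δv = 10.0 km/s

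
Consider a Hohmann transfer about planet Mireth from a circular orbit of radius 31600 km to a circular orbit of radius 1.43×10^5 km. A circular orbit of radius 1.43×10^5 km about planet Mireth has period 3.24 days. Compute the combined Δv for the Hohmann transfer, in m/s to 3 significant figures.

From Kepler's third law T² = 4π²r³/μ at r = 1.43×10^5 km, T = 3.24 days = 3.24 × 86400 s = 2.79936×10^5 s: μ = 4π²r³/T² = 1.47316×10^6 km³/s².
The Hohmann ellipse has a_t = (r₁ + r₂)/2 = 87300 km.
At r₁ the circular-orbit speed is v₁ = √(μ/r₁) = 6.8278 km/s.
On the transfer ellipse at r₁, v² = μ(2/r − 1/a) gives v_p = √[μ(2/r₁ − 1/a_t)] = 8.7386 km/s.
First burn Δv₁ = |v_p − v₁| = 1.9108 km/s.
Circular speed at r₂: v₂ = √(μ/r₂) = 3.20965 km/s.
Transfer-orbit speed at r₂: v_a = √[μ(2/r₂ − 1/a_t)] = 1.93105 km/s.
Second burn Δv₂ = |v₂ − v_a| = 1.2786 km/s.
Total Δv = Δv₁ + Δv₂ = 3.189 km/s.

Δv = 3190 m/s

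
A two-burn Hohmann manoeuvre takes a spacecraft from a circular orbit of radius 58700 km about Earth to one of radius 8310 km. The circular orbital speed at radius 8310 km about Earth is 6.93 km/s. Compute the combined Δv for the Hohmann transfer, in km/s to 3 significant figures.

From the circular-orbit relation v² = μ/r at r = 8310 km: μ = v²r = (6.93)² × 8310 = 3.99087×10^5 km³/s².
Semi-major axis of the transfer orbit: a_t = (58700 + 8310)/2 = 33505 km.
At r₁ the circular-orbit speed is v₁ = √(μ/r₁) = 2.6074 km/s.
On the transfer ellipse at r₁, v² = μ(2/r − 1/a) gives v_a = √[μ(2/r₁ − 1/a_t)] = 1.2986 km/s.
First burn Δv₁ = |v_a − v₁| = 1.309 km/s.
At r₂, v₂ = √(μ/r₂) = 6.930 km/s.
Transfer-orbit speed at r₂: v_p = √[μ(2/r₂ − 1/a_t)] = 9.173 km/s.
Second burn Δv₂ = |v₂ − v_p| = 2.243 km/s.
Δv = Δv₁ + Δv₂ = 1.309 + 2.243 = 3.552 km/s.

Δv = 3.55 km/s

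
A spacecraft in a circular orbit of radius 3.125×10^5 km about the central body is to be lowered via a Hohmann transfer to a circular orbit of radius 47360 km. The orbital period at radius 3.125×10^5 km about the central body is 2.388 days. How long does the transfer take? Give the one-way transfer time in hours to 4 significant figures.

From Kepler's third law T² = 4π²r³/μ at r = 3.125×10^5 km, T = 2.388 days = 2.388 × 86400 s = 2.063232×10^5 s: μ = 4π²r³/T² = 2.83018×10^7 km³/s².
Transfer-ellipse semi-major axis a_t = (r₁ + r₂)/2 = (3.125×10^5 + 47360)/2 = 1.7993×10^5 km.
By Kepler's third law the transfer-orbit period is T = 2π√(a_t³/μ), so t = T/2 = 45070 s.
Converting: 45070 s ÷ 3600 s/hour = 12.52 hours.

t = 12.52 hours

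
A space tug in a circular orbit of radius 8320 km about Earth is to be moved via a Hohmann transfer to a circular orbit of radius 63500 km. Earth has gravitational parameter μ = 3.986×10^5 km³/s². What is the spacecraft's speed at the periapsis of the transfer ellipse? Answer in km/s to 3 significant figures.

Transfer-ellipse semi-major axis a_t = (r₁ + r₂)/2 = (8320 + 63500)/2 = 35910 km.
The periapsis of the transfer ellipse is at r = 8320 km.
Applying v² = μ(2/r − 1/a_t): v = 9.204 km/s.

v = 9.20 km/s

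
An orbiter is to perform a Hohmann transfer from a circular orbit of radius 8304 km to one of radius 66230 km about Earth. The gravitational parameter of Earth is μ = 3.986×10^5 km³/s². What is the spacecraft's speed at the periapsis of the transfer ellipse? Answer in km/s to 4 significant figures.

Transfer-ellipse semi-major axis a_t = (r₁ + r₂)/2 = (8304 + 66230)/2 = 37267 km.
The periapsis of the transfer ellipse is at r = 8304 km.
Vis-viva: v = √[μ(2/r − 1/a_t)] = √[3.986×10^5 × (2/8304 − 1/37267)] = 9.236 km/s.

v = 9.236 km/s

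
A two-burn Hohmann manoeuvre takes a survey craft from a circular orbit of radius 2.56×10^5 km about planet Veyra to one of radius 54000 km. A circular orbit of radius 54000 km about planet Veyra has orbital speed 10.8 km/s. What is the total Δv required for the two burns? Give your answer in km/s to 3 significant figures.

Δv = 5.11 km/s

From the circular-orbit relation v² = μ/r at r = 54000 km: μ = v²r = (10.8)² × 54000 = 6.29856×10^6 km³/s².
Transfer-ellipse semi-major axis a_t = (r₁ + r₂)/2 = (2.560×10^5 + 54000)/2 = 1.550×10^5 km.
Circular speed at r₁: v₁ = √(μ/r₁) = √(6.29856×10^6/2.560×10^5) = 4.960 km/s.
On the transfer ellipse at r₁, vis-viva gives v_a = √[μ(2/r₁ − 1/a_t)] = 2.928 km/s.
First burn Δv₁ = |v_a − v₁| = 2.032 km/s.
Circular speed at r₂: v₂ = √(μ/r₂) = 10.80 km/s.
Transfer-orbit speed at r₂: v_p = √[μ(2/r₂ − 1/a_t)] = 13.88 km/s.
Second burn Δv₂ = |v₂ − v_p| = 3.080 km/s.
Total Δv = Δv₁ + Δv₂ = 5.112 km/s.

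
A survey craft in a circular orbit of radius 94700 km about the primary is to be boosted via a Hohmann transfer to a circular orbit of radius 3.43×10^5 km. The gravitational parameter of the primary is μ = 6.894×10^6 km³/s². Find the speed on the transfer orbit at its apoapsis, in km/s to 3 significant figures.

v = 2.95 km/s

Semi-major axis of the transfer orbit: a_t = (94700 + 3.430×10^5)/2 = 2.1885×10^5 km.
The apoapsis of the transfer ellipse is at r = 3.430×10^5 km.
From the vis-viva equation, v = √[μ(2/r − 1/a_t)] = 2.949 km/s.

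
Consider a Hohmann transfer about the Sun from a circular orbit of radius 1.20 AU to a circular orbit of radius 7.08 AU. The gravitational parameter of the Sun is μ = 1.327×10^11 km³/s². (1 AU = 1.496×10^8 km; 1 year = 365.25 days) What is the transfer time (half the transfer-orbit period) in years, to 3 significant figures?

In km: r₁ = 1.20 × 1.496×10^8 = 1.7952×10^8 km; r₂ = 7.08 × 1.496×10^8 = 1.059168×10^9 km.
Transfer-ellipse semi-major axis a_t = (r₁ + r₂)/2 = (1.7952×10^8 + 1.059168×10^9)/2 = 6.19344×10^8 km.
By Kepler's third law the transfer-orbit period is T = 2π√(a_t³/μ), so t = T/2 = 1.329×10^8 s.
Converting: 1.329×10^8 s ÷ 3.15576×10^7 s/year (365.25 × 86400) = 4.21 years.

t = 4.21 years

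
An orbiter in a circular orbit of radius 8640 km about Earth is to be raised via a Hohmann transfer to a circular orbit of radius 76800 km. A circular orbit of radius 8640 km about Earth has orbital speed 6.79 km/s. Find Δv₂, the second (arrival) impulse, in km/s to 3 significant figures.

Δv₂ = 1.25 km/s

From the circular-orbit relation v² = μ/r at r = 8640 km: μ = v²r = (6.79)² × 8640 = 3.98339×10^5 km³/s².
The Hohmann ellipse has a_t = (r₁ + r₂)/2 = 42720 km.
On the circular orbit at r = 76800 km, v_c = √(μ/r) = 2.277 km/s.
Vis-viva on the transfer ellipse at r = 76800 km gives v_t = √[μ(2/r − 1/a_t)] = 1.024 km/s.
Δv₂ = |v_t − v_c| = |1.024 − 2.277| = 1.253 km/s.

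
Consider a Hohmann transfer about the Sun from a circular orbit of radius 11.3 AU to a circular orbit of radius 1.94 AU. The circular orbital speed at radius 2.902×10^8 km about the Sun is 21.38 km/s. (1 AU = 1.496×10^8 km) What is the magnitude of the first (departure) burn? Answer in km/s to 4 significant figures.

Δv₁ = 4.063 km/s

From the circular-orbit relation v² = μ/r at r = 2.902×10^8 km: μ = v²r = (21.38)² × 2.902×10^8 = 1.32652×10^11 km³/s².
In km: r₁ = 11.3 × 1.496×10^8 = 1.69048×10^9 km; r₂ = 1.94 × 1.496×10^8 = 2.90224×10^8 km.
Semi-major axis of the transfer orbit: a_t = (1.69048×10^9 + 2.90224×10^8)/2 = 9.90352×10^8 km.
Circular speed at r = 1.69048×10^9 km: v_c = √(μ/r) = 8.858 km/s.
Transfer-orbit speed at the same r (vis-viva, a = a_t): v_t = √[μ(2/r − 1/a_t)] = 4.795 km/s.
Δv₁ = |v_t − v_c| = |4.795 − 8.858| = 4.063 km/s.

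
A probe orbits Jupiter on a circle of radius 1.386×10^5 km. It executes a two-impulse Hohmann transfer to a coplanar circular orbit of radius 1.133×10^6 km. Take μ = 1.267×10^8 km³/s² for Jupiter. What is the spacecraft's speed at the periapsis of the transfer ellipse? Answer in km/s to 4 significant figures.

Semi-major axis of the transfer orbit: a_t = (1.386×10^5 + 1.133×10^6)/2 = 6.358×10^5 km.
At periapsis, r = 1.386×10^5 km.
From the vis-viva equation, v = √[μ(2/r − 1/a_t)] = 40.36 km/s.

v = 40.36 km/s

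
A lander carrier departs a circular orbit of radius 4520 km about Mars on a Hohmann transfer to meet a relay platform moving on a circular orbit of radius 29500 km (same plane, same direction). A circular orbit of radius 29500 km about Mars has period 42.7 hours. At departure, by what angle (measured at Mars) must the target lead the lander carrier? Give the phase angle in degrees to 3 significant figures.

From Kepler's third law T² = 4π²r³/μ at r = 29500 km, T = 42.7 hours = 42.7 × 3600 s = 1.5372×10^5 s: μ = 4π²r³/T² = 42890.9 km³/s².
Semi-major axis of the transfer orbit: a_t = (4520 + 29500)/2 = 17010 km.
Transfer time t = π√(a_t³/μ) = 33653 s.
The target's mean motion on its circular orbit is ω₂ = √(μ/r₂³) = 4.0874×10^-5 rad/s.
Angle swept by the target during transfer: ω₂·t = 1.3755 rad = 78.81°.
The lander carrier traverses 180° on the transfer ellipse, so the target must lead by 180° − 78.81° = 101°.

φ = 101°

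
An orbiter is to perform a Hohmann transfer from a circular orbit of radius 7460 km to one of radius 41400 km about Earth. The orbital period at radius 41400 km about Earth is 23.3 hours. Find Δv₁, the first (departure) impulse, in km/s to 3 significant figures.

Δv₁ = 2.20 km/s

From Kepler's third law T² = 4π²r³/μ at r = 41400 km, T = 23.3 hours = 23.3 × 3600 s = 83880 s: μ = 4π²r³/T² = 3.98147×10^5 km³/s².
The Hohmann ellipse has a_t = (r₁ + r₂)/2 = 24430 km.
On the circular orbit at r = 7460 km, v_c = √(μ/r) = 7.3055 km/s.
Vis-viva on the transfer ellipse at r = 7460 km gives v_t = √[μ(2/r − 1/a_t)] = 9.5102 km/s.
Δv₁ = |v_t − v_c| = |9.5102 − 7.3055| = 2.205 km/s.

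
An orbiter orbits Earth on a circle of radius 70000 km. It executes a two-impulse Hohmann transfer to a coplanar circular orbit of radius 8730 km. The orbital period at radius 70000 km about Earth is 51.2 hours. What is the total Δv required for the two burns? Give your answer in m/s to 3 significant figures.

From Kepler's third law T² = 4π²r³/μ at r = 70000 km, T = 51.2 hours = 51.2 × 3600 s = 1.8432×10^5 s: μ = 4π²r³/T² = 3.98574×10^5 km³/s².
Transfer-ellipse semi-major axis a_t = (r₁ + r₂)/2 = (70000 + 8730)/2 = 39365 km.
Circular speed at r₁: v₁ = √(μ/r₁) = √(3.98574×10^5/70000) = 2.3862 km/s.
Transfer-orbit speed at r₁ (vis-viva equation): v_a = √[μ(2/r₁ − 1/a_t)] = 1.1237 km/s.
First burn Δv₁ = |v_a − v₁| = 1.2625 km/s.
Circular speed at r₂: v₂ = √(μ/r₂) = 6.7569 km/s.
Transfer-orbit speed at r₂: v_p = √[μ(2/r₂ − 1/a_t)] = 9.0103 km/s.
Second burn Δv₂ = |v₂ − v_p| = 2.2534 km/s.
Δv = Δv₁ + Δv₂ = 1.2625 + 2.2534 = 3.516 km/s.

Δv = 3520 m/s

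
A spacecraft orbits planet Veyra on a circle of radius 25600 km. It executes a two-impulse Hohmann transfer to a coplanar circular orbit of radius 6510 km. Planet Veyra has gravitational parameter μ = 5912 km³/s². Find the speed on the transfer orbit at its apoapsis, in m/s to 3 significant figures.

The Hohmann ellipse has a_t = (r₁ + r₂)/2 = 16055 km.
At apoapsis, r = 25600 km.
Vis-viva: v = √[μ(2/r − 1/a_t)] = √[5912 × (2/25600 − 1/16055)] = 0.3060 km/s.

v = 306 m/s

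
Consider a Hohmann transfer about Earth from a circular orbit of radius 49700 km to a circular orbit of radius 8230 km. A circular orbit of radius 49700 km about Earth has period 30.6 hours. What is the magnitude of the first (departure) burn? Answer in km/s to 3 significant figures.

From Kepler's third law T² = 4π²r³/μ at r = 49700 km, T = 30.6 hours = 30.6 × 3600 s = 1.1016×10^5 s: μ = 4π²r³/T² = 3.99375×10^5 km³/s².
The Hohmann ellipse has a_t = (r₁ + r₂)/2 = 28965 km.
Circular speed at r = 49700 km: v_c = √(μ/r) = 2.835 km/s.
Vis-viva on the transfer ellipse at r = 49700 km gives v_t = √[μ(2/r − 1/a_t)] = 1.511 km/s.
Δv₁ = |v_t − v_c| = |1.511 − 2.835| = 1.324 km/s.

Δv₁ = 1.32 km/s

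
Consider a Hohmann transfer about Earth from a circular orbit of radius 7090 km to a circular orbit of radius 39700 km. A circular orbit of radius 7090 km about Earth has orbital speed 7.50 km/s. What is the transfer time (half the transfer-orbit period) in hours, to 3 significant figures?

t = 4.94 hours

From the circular-orbit relation v² = μ/r at r = 7090 km: μ = v²r = (7.50)² × 7090 = 3.98812×10^5 km³/s².
Semi-major axis of the transfer orbit: a_t = (7090 + 39700)/2 = 23395 km.
By Kepler's third law the transfer-orbit period is T = 2π√(a_t³/μ), so t = T/2 = 17800 s.
Converting: 17800 s ÷ 3600 s/hour = 4.94 hours.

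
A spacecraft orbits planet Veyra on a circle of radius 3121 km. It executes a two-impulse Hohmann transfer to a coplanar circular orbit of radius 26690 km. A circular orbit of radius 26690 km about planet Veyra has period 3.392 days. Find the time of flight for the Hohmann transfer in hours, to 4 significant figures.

t = 16.99 hours

From Kepler's third law T² = 4π²r³/μ at r = 26690 km, T = 3.392 days = 3.392 × 86400 s = 2.930688×10^5 s: μ = 4π²r³/T² = 8739.09 km³/s².
The Hohmann ellipse has a_t = (r₁ + r₂)/2 = 14905.5 km.
By Kepler's third law the transfer-orbit period is T = 2π√(a_t³/μ), so t = T/2 = 61160 s.
Converting: 61160 s ÷ 3600 s/hour = 16.99 hours.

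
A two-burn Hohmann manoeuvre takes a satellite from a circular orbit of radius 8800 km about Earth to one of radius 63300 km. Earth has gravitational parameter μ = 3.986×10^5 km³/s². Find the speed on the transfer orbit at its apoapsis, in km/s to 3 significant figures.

v = 1.24 km/s

The Hohmann ellipse has a_t = (r₁ + r₂)/2 = 36050 km.
At apoapsis, r = 63300 km.
Vis-viva: v = √[μ(2/r − 1/a_t)] = √[3.986×10^5 × (2/63300 − 1/36050)] = 1.240 km/s.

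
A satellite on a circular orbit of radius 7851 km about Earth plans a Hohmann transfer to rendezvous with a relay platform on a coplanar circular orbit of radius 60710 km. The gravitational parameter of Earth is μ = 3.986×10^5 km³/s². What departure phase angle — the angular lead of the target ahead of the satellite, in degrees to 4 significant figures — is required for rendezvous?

The Hohmann ellipse has a_t = (r₁ + r₂)/2 = 34280.5 km.
The half-period of the transfer ellipse is t = π√(a_t³/μ) = 31580 s.
The target's mean motion on its circular orbit is ω₂ = √(μ/r₂³) = 4.221×10^-5 rad/s.
Angle swept by the target during transfer: ω₂·t = 1.333 rad = 76.38°.
Arrival is 180° from departure on the ellipse, so φ = 180° − 76.38° = 103.6°.

φ = 103.6°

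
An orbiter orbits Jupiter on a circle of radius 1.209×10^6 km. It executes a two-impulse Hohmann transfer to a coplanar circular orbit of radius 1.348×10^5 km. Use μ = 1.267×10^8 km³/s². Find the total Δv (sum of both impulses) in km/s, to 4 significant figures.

Transfer-ellipse semi-major axis a_t = (r₁ + r₂)/2 = (1.209×10^6 + 1.348×10^5)/2 = 6.719×10^5 km.
Circular speed at r₁: v₁ = √(μ/r₁) = √(1.267×10^8/1.209×10^6) = 10.237 km/s.
On the transfer ellipse at r₁, vis-viva equation gives v_a = √[μ(2/r₁ − 1/a_t)] = 4.5853 km/s.
First burn Δv₁ = |v_a − v₁| = 5.652 km/s.
At r₂, v₂ = √(μ/r₂) = 30.658 km/s.
Transfer-orbit speed at r₂: v_p = √[μ(2/r₂ − 1/a_t)] = 41.125 km/s.
Second burn Δv₂ = |v₂ − v_p| = 10.47 km/s.
Total Δv = Δv₁ + Δv₂ = 16.12 km/s.

Δv = 16.12 km/s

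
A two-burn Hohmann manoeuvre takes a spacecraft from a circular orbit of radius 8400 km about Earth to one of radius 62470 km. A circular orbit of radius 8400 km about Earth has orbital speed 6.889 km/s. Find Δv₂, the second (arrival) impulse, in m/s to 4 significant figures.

Δv₂ = 1296 m/s

From the circular-orbit relation v² = μ/r at r = 8400 km: μ = v²r = (6.889)² × 8400 = 3.98650×10^5 km³/s².
The Hohmann ellipse has a_t = (r₁ + r₂)/2 = 35435 km.
Circular speed at r = 62470 km: v_c = √(μ/r) = 2.526 km/s.
Vis-viva on the transfer ellipse at r = 62470 km gives v_t = √[μ(2/r − 1/a_t)] = 1.230 km/s.
Δv₂ = |v_t − v_c| = |1.230 − 2.526| = 1.296 km/s.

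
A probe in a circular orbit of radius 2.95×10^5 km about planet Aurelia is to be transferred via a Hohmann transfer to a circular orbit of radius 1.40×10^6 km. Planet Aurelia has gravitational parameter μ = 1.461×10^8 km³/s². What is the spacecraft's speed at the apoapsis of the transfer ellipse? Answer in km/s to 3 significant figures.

v = 6.03 km/s

Semi-major axis of the transfer orbit: a_t = (2.950×10^5 + 1.400×10^6)/2 = 8.475×10^5 km.
The apoapsis of the transfer ellipse is at r = 1.400×10^6 km.
Vis-viva: v = √[μ(2/r − 1/a_t)] = √[1.461×10^8 × (2/1.400×10^6 − 1/8.475×10^5)] = 6.027 km/s.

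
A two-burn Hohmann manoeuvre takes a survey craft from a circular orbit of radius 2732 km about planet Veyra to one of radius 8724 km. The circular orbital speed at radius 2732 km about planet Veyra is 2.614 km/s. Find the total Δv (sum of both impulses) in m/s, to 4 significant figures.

From the circular-orbit relation v² = μ/r at r = 2732 km: μ = v²r = (2.614)² × 2732 = 18667.7 km³/s².
The Hohmann ellipse has a_t = (r₁ + r₂)/2 = 5728 km.
At r₁ the circular-orbit speed is v₁ = √(μ/r₁) = 2.614 km/s.
Transfer-orbit speed at r₁ (vis-viva): v_p = √[μ(2/r₁ − 1/a_t)] = 3.226 km/s.
First burn Δv₁ = |v_p − v₁| = 0.6120 km/s.
At r₂, v₂ = √(μ/r₂) = 1.4628 km/s.
Transfer-orbit speed at r₂: v_a = √[μ(2/r₂ − 1/a_t)] = 1.0102 km/s.
Second burn Δv₂ = |v₂ − v_a| = 0.4526 km/s.
Total Δv = Δv₁ + Δv₂ = 1.065 km/s.

Δv = 1065 m/s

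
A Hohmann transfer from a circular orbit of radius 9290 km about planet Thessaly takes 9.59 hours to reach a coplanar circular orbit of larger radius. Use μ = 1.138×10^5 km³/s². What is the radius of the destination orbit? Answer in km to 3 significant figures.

r₂ = 38600 km

Transfer time t = 9.59 hours = 34524 s, and t = π√(a_t³/μ).
So a_t = (μ t²/π²)^(1/3) = (1.138×10^5 × (34524)² / π²)^(1/3) = 23953 km.
Since a_t = (r₁ + r₂)/2, r₂ = 2a_t − r₁ = 2×23953 − 9290 = 38616 km.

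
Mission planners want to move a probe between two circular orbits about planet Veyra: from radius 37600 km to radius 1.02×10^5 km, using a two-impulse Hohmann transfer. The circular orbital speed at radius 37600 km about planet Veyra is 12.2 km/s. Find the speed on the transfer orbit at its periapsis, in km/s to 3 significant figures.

From the circular-orbit relation v² = μ/r at r = 37600 km: μ = v²r = (12.2)² × 37600 = 5.59638×10^6 km³/s².
Semi-major axis of the transfer orbit: a_t = (37600 + 1.020×10^5)/2 = 69800 km.
The periapsis of the transfer ellipse is at r = 37600 km.
Vis-viva: v = √[μ(2/r − 1/a_t)] = √[5.59638×10^6 × (2/37600 − 1/69800)] = 14.75 km/s.

v = 14.7 km/s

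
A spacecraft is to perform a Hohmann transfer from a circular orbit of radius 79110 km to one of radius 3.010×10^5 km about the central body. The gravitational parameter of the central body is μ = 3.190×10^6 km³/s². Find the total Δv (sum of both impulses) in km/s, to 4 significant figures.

Δv = 2.796 km/s

Transfer-ellipse semi-major axis a_t = (r₁ + r₂)/2 = (79110 + 3.010×10^5)/2 = 1.90055×10^5 km.
Circular speed at r₁: v₁ = √(μ/r₁) = √(3.190×10^6/79110) = 6.350 km/s.
On the transfer ellipse at r₁, vis-viva equation gives v_p = √[μ(2/r₁ − 1/a_t)] = 7.991 km/s.
First burn Δv₁ = |v_p − v₁| = 1.641 km/s.
At r₂, v₂ = √(μ/r₂) = 3.255 km/s.
Transfer-orbit speed at r₂: v_a = √[μ(2/r₂ − 1/a_t)] = 2.100 km/s.
Second burn Δv₂ = |v₂ − v_a| = 1.155 km/s.
Total Δv = Δv₁ + Δv₂ = 2.796 km/s.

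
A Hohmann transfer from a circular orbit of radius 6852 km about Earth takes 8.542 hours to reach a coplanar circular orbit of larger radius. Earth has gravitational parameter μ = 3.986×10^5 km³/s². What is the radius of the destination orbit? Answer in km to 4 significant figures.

r₂ = 60500 km

Transfer time t = 8.542 hours = 30751.2 s, and t = π√(a_t³/μ).
So a_t = (μ t²/π²)^(1/3) = (3.986×10^5 × (30751.2)² / π²)^(1/3) = 33676 km.
Since a_t = (r₁ + r₂)/2, r₂ = 2a_t − r₁ = 2×33676 − 6852 = 60500 km.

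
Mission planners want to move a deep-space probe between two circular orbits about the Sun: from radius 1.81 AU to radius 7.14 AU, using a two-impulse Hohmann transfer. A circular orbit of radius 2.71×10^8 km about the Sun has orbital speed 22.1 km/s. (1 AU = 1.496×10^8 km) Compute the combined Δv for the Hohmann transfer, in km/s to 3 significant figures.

From the circular-orbit relation v² = μ/r at r = 2.71×10^8 km: μ = v²r = (22.1)² × 2.71×10^8 = 1.32359×10^11 km³/s².
In km: r₁ = 1.81 × 1.496×10^8 = 2.70776×10^8 km; r₂ = 7.14 × 1.496×10^8 = 1.068144×10^9 km.
Semi-major axis of the transfer orbit: a_t = (2.70776×10^8 + 1.068144×10^9)/2 = 6.6946×10^8 km.
Circular speed at r₁: v₁ = √(μ/r₁) = √(1.32359×10^11/2.70776×10^8) = 22.109 km/s.
On the transfer ellipse at r₁, vis-viva gives v_p = √[μ(2/r₁ − 1/a_t)] = 27.927 km/s.
First burn Δv₁ = |v_p − v₁| = 5.818 km/s.
Circular speed at r₂: v₂ = √(μ/r₂) = 11.1317 km/s.
Transfer-orbit speed at r₂: v_a = √[μ(2/r₂ − 1/a_t)] = 7.07954 km/s.
Second burn Δv₂ = |v₂ − v_a| = 4.052 km/s.
Total Δv = Δv₁ + Δv₂ = 9.870 km/s.

Δv = 9.87 km/s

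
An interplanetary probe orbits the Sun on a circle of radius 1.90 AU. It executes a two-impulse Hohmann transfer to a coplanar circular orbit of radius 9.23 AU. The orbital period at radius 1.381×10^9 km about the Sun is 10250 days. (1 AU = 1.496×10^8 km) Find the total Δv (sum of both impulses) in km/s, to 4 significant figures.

From Kepler's third law T² = 4π²r³/μ at r = 1.381×10^9 km, T = 10250 days = 10250 × 86400 s = 8.856×10^8 s: μ = 4π²r³/T² = 1.32576×10^11 km³/s².
In km: r₁ = 1.90 × 1.496×10^8 = 2.8424×10^8 km; r₂ = 9.23 × 1.496×10^8 = 1.380808×10^9 km.
The Hohmann ellipse has a_t = (r₁ + r₂)/2 = 8.32524×10^8 km.
Circular speed at r₁: v₁ = √(μ/r₁) = √(1.32576×10^11/2.8424×10^8) = 21.597 km/s.
Transfer-orbit speed at r₁ (vis-viva): v_p = √[μ(2/r₁ − 1/a_t)] = 27.814 km/s.
First burn Δv₁ = |v_p − v₁| = 6.217 km/s.
At r₂, v₂ = √(μ/r₂) = 9.7986 km/s.
Transfer-orbit speed at r₂: v_a = √[μ(2/r₂ − 1/a_t)] = 5.7255 km/s.
Second burn Δv₂ = |v₂ − v_a| = 4.073 km/s.
Total Δv = Δv₁ + Δv₂ = 10.29 km/s.

Δv = 10.29 km/s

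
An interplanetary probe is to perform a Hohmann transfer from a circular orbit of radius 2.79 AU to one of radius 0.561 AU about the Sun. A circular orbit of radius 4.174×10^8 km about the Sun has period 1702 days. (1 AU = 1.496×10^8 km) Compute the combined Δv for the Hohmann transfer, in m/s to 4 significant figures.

Δv = 19070 m/s

From Kepler's third law T² = 4π²r³/μ at r = 4.174×10^8 km, T = 1702 days = 1702 × 86400 s = 1.470528×10^8 s: μ = 4π²r³/T² = 1.32761×10^11 km³/s².
In km: r₁ = 2.79 × 1.496×10^8 = 4.17384×10^8 km; r₂ = 0.561 × 1.496×10^8 = 8.39256×10^7 km.
Semi-major axis of the transfer orbit: a_t = (4.17384×10^8 + 8.39256×10^7)/2 = 2.506548×10^8 km.
At r₁ the circular-orbit speed is v₁ = √(μ/r₁) = 17.83476 km/s.
On the transfer ellipse at r₁, vis-viva gives v_a = √[μ(2/r₁ − 1/a_t)] = 10.31993 km/s.
First burn Δv₁ = |v_a − v₁| = 7.5148 km/s.
Circular speed at r₂: v₂ = √(μ/r₂) = 39.773 km/s.
Transfer-orbit speed at r₂: v_p = √[μ(2/r₂ − 1/a_t)] = 51.324 km/s.
Second burn Δv₂ = |v₂ − v_p| = 11.551 km/s.
Δv = Δv₁ + Δv₂ = 7.5148 + 11.551 = 19.07 km/s.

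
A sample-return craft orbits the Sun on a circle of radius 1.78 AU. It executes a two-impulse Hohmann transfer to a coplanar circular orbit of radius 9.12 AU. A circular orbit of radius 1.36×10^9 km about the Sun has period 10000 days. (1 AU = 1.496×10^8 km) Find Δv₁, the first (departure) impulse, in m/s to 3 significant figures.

From Kepler's third law T² = 4π²r³/μ at r = 1.36×10^9 km, T = 10000 days = 10000 × 86400 s = 8.640×10^8 s: μ = 4π²r³/T² = 1.33030×10^11 km³/s².
In km: r₁ = 1.78 × 1.496×10^8 = 2.66288×10^8 km; r₂ = 9.12 × 1.496×10^8 = 1.364352×10^9 km.
Semi-major axis of the transfer orbit: a_t = (2.66288×10^8 + 1.364352×10^9)/2 = 8.1532×10^8 km.
On the circular orbit at r = 2.66288×10^8 km, v_c = √(μ/r) = 22.351 km/s.
Vis-viva on the transfer ellipse at r = 2.66288×10^8 km gives v_t = √[μ(2/r − 1/a_t)] = 28.913 km/s.
Δv₁ = |v_t − v_c| = |28.913 − 22.351| = 6.562 km/s.

Δv₁ = 6560 m/s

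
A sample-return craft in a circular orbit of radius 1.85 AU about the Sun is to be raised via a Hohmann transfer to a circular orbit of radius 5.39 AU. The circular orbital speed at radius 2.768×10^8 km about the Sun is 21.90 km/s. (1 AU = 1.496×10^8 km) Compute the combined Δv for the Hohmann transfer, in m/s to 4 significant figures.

Δv = 8482 m/s

From the circular-orbit relation v² = μ/r at r = 2.768×10^8 km: μ = v²r = (21.90)² × 2.768×10^8 = 1.32756×10^11 km³/s².
In km: r₁ = 1.85 × 1.496×10^8 = 2.7676×10^8 km; r₂ = 5.39 × 1.496×10^8 = 8.06344×10^8 km.
The Hohmann ellipse has a_t = (r₁ + r₂)/2 = 5.41552×10^8 km.
Circular speed at r₁: v₁ = √(μ/r₁) = √(1.32756×10^11/2.7676×10^8) = 21.9016 km/s.
On the transfer ellipse at r₁, v² = μ(2/r − 1/a) gives v_p = √[μ(2/r₁ − 1/a_t)] = 26.7249 km/s.
First burn Δv₁ = |v_p − v₁| = 4.8233 km/s.
At r₂, v₂ = √(μ/r₂) = 12.8312 km/s.
Transfer-orbit speed at r₂: v_a = √[μ(2/r₂ − 1/a_t)] = 9.17273 km/s.
Second burn Δv₂ = |v₂ − v_a| = 3.6585 km/s.
Total Δv = Δv₁ + Δv₂ = 8.482 km/s.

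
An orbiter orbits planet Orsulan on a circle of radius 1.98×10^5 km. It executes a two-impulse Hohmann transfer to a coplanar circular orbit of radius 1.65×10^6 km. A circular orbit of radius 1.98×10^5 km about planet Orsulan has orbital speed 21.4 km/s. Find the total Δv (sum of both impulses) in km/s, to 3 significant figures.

Δv = 11.2 km/s

From the circular-orbit relation v² = μ/r at r = 1.98×10^5 km: μ = v²r = (21.4)² × 1.98×10^5 = 9.06761×10^7 km³/s².
The Hohmann ellipse has a_t = (r₁ + r₂)/2 = 9.240×10^5 km.
At r₁ the circular-orbit speed is v₁ = √(μ/r₁) = 21.400 km/s.
On the transfer ellipse at r₁, v² = μ(2/r − 1/a) gives v_p = √[μ(2/r₁ − 1/a_t)] = 28.597 km/s.
First burn Δv₁ = |v_p − v₁| = 7.197 km/s.
At r₂, v₂ = √(μ/r₂) = 7.4132 km/s.
Transfer-orbit speed at r₂: v_a = √[μ(2/r₂ − 1/a_t)] = 3.4316 km/s.
Second burn Δv₂ = |v₂ − v_a| = 3.982 km/s.
Total Δv = Δv₁ + Δv₂ = 11.18 km/s.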